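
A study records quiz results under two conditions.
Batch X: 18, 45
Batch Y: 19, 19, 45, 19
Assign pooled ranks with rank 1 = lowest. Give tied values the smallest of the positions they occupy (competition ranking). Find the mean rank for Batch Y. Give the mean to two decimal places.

2.75

Sorted (ascending): 18, 19, 19, 19, 45, 45
The 3 values of 19 occupy positions 2–4 → each gets rank 2.
The 2 values of 45 occupy positions 5–6 → each gets rank 5.
Batch Y values → pooled ranks: 19→2, 19→2, 45→5, 19→2
Mean rank = (2 + 2 + 5 + 2) / 4 = 2.75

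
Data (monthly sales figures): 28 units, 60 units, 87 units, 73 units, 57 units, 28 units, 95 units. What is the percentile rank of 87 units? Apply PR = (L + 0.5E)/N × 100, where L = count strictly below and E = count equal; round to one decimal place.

N = 7.
Strictly below 87: 5. Equal to 87: 1.
PR = (5 + 0.5·1)/7 × 100 = 78.6

78.6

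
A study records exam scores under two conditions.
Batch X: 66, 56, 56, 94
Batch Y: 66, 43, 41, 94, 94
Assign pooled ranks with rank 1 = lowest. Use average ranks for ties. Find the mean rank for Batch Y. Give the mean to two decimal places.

Sorted (ascending): 41, 43, 56, 56, 66, 66, 94, 94, 94
The 2 values of 56 occupy positions 3–4 → average rank (3+4)/2 = 3.5.
The 2 values of 66 occupy positions 5–6 → average rank (5+6)/2 = 5.5.
The 3 values of 94 occupy positions 7–9 → average rank 8.
Batch Y values → pooled ranks: 66→5.5, 43→2, 41→1, 94→8, 94→8
Mean rank = (5.5 + 2 + 1 + 8 + 8) / 5 = 4.90

4.90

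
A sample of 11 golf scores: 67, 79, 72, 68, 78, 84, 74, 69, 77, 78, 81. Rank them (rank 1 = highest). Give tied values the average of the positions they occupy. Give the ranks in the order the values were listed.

11, 3, 8, 10, 4.5, 1, 7, 9, 6, 4.5, 2

Sorted (descending): 84, 81, 79, 78, 78, 77, 74, 72, 69, 68, 67
The 2 values of 78 occupy positions 4–5 → average rank (4+5)/2 = 4.5.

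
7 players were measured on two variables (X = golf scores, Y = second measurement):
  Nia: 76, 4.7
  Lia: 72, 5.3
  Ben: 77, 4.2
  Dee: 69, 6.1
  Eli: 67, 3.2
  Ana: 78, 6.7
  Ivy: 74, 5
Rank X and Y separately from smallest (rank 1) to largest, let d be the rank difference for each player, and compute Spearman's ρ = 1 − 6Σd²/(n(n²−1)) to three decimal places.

Ranks of variable 1: 5, 3, 6, 2, 1, 7, 4
Ranks of variable 2: 3, 5, 2, 6, 1, 7, 4
d = r₁ − r₂: 2, -2, 4, -4, 0, 0, 0
d²: 4, 4, 16, 16, 0, 0, 0; Σd² = 40
ρ = 1 − 6·40/(7·48) = 1 − 240/336 = 0.286

0.286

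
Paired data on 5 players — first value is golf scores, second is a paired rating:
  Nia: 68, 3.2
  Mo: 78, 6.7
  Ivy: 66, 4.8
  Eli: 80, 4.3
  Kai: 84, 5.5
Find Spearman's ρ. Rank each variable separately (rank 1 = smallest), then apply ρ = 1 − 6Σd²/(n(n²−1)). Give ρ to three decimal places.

Ranks of variable 1: 2, 3, 1, 4, 5
Ranks of variable 2: 1, 5, 3, 2, 4
d = r₁ − r₂: 1, -2, -2, 2, 1
d²: 1, 4, 4, 4, 1; Σd² = 14
ρ = 1 − 6·14/(5·24) = 1 − 84/120 = 0.300

0.300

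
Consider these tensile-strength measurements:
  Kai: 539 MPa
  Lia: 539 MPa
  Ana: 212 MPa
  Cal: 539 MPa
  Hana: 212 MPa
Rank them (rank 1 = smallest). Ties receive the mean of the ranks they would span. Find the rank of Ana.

1.5

Sorted (ascending): 212, 212, 539, 539, 539
The 2 values of 212 occupy positions 1–2 → average rank (1+2)/2 = 1.5.
The 3 values of 539 occupy positions 3–5 → average rank 4.
Ana has value 212 MPa → rank 1.5.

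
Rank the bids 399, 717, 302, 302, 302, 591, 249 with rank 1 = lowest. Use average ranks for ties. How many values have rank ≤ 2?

Sorted (ascending): 249, 302, 302, 302, 399, 591, 717
The 3 values of 302 occupy positions 2–4 → average rank 3.
Ranks ≤ 2: {1} → 1 value.

1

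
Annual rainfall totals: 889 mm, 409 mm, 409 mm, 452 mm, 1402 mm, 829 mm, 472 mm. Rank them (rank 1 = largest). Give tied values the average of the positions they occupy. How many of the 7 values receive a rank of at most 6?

Sorted (descending): 1402, 889, 829, 472, 452, 409, 409
The 2 values of 409 occupy positions 6–7 → average rank (6+7)/2 = 6.5.
Ranks ≤ 6: {1, 2, 3, 4, 5} → 5 values.

5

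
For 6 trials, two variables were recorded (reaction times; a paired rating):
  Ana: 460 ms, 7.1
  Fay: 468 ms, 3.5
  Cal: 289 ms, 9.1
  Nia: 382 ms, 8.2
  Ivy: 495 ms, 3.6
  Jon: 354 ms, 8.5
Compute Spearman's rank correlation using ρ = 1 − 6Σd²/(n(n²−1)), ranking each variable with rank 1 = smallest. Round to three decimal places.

Ranks of variable 1: 4, 5, 1, 3, 6, 2
Ranks of variable 2: 3, 1, 6, 4, 2, 5
d = r₁ − r₂: 1, 4, -5, -1, 4, -3
d²: 1, 16, 25, 1, 16, 9; Σd² = 68
ρ = 1 − 6·68/(6·35) = 1 − 408/210 = -0.943

-0.943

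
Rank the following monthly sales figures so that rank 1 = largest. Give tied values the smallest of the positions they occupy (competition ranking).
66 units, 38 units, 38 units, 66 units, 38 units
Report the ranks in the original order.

Sorted (descending): 66, 66, 38, 38, 38
The 2 values of 66 occupy positions 1–2 → each gets rank 1.
The 3 values of 38 occupy positions 3–5 → each gets rank 3.

1, 3, 3, 1, 3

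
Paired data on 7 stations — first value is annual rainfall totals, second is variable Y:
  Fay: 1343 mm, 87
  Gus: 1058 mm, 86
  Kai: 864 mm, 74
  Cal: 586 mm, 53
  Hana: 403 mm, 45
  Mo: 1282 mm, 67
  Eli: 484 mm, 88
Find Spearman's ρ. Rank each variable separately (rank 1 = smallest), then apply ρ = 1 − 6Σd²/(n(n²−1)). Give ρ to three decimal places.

0.357

Ranks of variable 1: 7, 5, 4, 3, 1, 6, 2
Ranks of variable 2: 6, 5, 4, 2, 1, 3, 7
d = r₁ − r₂: 1, 0, 0, 1, 0, 3, -5
d²: 1, 0, 0, 1, 0, 9, 25; Σd² = 36
ρ = 1 − 6·36/(7·48) = 1 − 216/336 = 0.357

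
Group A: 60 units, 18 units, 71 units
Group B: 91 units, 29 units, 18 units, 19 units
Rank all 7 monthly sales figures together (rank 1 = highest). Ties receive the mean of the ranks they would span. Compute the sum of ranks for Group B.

16.5

Sorted (descending): 91, 71, 60, 29, 19, 18, 18
The 2 values of 18 occupy positions 6–7 → average rank (6+7)/2 = 6.5.
Group B values → pooled ranks: 91→1, 29→4, 18→6.5, 19→5
Rank sum = 1 + 4 + 6.5 + 5 = 16.5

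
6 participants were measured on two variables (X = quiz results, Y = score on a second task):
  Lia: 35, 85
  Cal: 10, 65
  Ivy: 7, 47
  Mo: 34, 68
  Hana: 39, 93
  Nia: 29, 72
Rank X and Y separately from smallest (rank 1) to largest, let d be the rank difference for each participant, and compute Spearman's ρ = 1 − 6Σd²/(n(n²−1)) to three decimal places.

Ranks of variable 1: 5, 2, 1, 4, 6, 3
Ranks of variable 2: 5, 2, 1, 3, 6, 4
d = r₁ − r₂: 0, 0, 0, 1, 0, -1
d²: 0, 0, 0, 1, 0, 1; Σd² = 2
ρ = 1 − 6·2/(6·35) = 1 − 12/210 = 0.943

0.943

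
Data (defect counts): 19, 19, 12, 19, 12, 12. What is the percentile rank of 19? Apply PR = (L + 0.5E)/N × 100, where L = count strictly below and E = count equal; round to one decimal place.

N = 6.
Strictly below 19: 3. Equal to 19: 3.
PR = (3 + 0.5·3)/6 × 100 = 75.0

75.0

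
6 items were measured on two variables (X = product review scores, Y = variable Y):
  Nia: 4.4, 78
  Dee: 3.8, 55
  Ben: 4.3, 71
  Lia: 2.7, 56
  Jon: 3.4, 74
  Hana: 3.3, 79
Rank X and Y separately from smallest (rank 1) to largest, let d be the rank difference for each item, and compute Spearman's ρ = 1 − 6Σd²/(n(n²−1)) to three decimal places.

0.086

Ranks of variable 1: 6, 4, 5, 1, 3, 2
Ranks of variable 2: 5, 1, 3, 2, 4, 6
d = r₁ − r₂: 1, 3, 2, -1, -1, -4
d²: 1, 9, 4, 1, 1, 16; Σd² = 32
ρ = 1 − 6·32/(6·35) = 1 − 192/210 = 0.086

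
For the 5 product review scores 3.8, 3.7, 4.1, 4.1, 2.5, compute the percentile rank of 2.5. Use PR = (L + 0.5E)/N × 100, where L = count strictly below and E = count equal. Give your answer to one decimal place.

10.0

N = 5.
Strictly below 2.5: 0. Equal to 2.5: 1.
PR = (0 + 0.5·1)/5 × 100 = 10.0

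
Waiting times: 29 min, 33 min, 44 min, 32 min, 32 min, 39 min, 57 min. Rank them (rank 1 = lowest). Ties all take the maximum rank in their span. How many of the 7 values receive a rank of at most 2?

1

Sorted (ascending): 29, 32, 32, 33, 39, 44, 57
The 2 values of 32 occupy positions 2–3 → each gets rank 3.
Ranks ≤ 2: {1} → 1 value.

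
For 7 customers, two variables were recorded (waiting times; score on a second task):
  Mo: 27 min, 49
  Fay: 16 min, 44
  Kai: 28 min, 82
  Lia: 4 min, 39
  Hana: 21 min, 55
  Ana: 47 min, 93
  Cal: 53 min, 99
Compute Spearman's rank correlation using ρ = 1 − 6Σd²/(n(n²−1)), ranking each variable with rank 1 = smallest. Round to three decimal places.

0.964

Ranks of variable 1: 4, 2, 5, 1, 3, 6, 7
Ranks of variable 2: 3, 2, 5, 1, 4, 6, 7
d = r₁ − r₂: 1, 0, 0, 0, -1, 0, 0
d²: 1, 0, 0, 0, 1, 0, 0; Σd² = 2
ρ = 1 − 6·2/(7·48) = 1 − 12/336 = 0.964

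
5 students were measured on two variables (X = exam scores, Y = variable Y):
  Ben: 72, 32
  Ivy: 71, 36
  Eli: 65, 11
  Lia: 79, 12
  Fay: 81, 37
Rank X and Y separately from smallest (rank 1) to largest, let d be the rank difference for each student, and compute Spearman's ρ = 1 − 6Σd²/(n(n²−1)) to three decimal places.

Ranks of variable 1: 3, 2, 1, 4, 5
Ranks of variable 2: 3, 4, 1, 2, 5
d = r₁ − r₂: 0, -2, 0, 2, 0
d²: 0, 4, 0, 4, 0; Σd² = 8
ρ = 1 − 6·8/(5·24) = 1 − 48/120 = 0.600

0.600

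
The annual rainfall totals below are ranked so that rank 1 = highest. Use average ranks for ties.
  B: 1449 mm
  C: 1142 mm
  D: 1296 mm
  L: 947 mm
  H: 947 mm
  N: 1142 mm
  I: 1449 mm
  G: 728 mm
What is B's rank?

Sorted (descending): 1449, 1449, 1296, 1142, 1142, 947, 947, 728
The 2 values of 1449 occupy positions 1–2 → average rank (1+2)/2 = 1.5.
The 2 values of 1142 occupy positions 4–5 → average rank (4+5)/2 = 4.5.
The 2 values of 947 occupy positions 6–7 → average rank (6+7)/2 = 6.5.
B has value 1449 mm → rank 1.5.

1.5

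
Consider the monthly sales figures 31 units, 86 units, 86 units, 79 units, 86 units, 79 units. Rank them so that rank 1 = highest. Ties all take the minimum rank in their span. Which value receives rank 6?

31

Sorted (descending): 86, 86, 86, 79, 79, 31
The 3 values of 86 occupy positions 1–3 → each gets rank 1.
The 2 values of 79 occupy positions 4–5 → each gets rank 4.
Rank 6 → value 31.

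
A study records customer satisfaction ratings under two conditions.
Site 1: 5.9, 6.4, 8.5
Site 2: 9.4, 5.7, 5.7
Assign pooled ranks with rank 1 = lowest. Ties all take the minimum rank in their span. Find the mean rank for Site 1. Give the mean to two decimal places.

Sorted (ascending): 5.7, 5.7, 5.9, 6.4, 8.5, 9.4
The 2 values of 5.7 occupy positions 1–2 → each gets rank 1.
Site 1 values → pooled ranks: 5.9→3, 6.4→4, 8.5→5
Mean rank = (3 + 4 + 5) / 3 = 4.00

4.00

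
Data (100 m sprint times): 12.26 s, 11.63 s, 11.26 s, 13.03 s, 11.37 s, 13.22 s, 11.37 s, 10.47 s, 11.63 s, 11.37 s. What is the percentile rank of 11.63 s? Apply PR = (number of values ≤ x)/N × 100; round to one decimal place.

70.0

N = 10.
Strictly below 11.63: 5. Equal to 11.63: 2.
PR = 7/10 × 100 = 70.0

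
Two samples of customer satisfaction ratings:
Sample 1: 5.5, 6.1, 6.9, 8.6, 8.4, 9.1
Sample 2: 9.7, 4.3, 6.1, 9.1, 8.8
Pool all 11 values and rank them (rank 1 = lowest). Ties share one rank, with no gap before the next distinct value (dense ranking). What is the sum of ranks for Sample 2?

28

Sorted (ascending): 4.3, 5.5, 6.1, 6.1, 6.9, 8.4, 8.6, 8.8, 9.1, 9.1, 9.7
The 2 values of 6.1 share dense rank 3.
The 2 values of 9.1 share dense rank 8.
Remaining distinct values take the next consecutive integers.
Sample 2 values → pooled ranks: 9.7→9, 4.3→1, 6.1→3, 9.1→8, 8.8→7
Rank sum = 9 + 1 + 3 + 8 + 7 = 28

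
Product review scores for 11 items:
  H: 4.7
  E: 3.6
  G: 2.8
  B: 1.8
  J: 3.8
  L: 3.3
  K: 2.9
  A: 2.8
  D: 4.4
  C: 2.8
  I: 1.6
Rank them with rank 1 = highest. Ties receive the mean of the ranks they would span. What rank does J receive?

3

Sorted (descending): 4.7, 4.4, 3.8, 3.6, 3.3, 2.9, 2.8, 2.8, 2.8, 1.8, 1.6
The 3 values of 2.8 occupy positions 7–9 → average rank 8.
J has value 3.8 → rank 3.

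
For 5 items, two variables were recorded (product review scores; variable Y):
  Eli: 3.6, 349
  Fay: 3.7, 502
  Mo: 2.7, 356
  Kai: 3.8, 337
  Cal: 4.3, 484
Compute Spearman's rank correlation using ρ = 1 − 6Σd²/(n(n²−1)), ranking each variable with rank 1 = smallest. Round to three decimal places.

Ranks of variable 1: 2, 3, 1, 4, 5
Ranks of variable 2: 2, 5, 3, 1, 4
d = r₁ − r₂: 0, -2, -2, 3, 1
d²: 0, 4, 4, 9, 1; Σd² = 18
ρ = 1 − 6·18/(5·24) = 1 − 108/120 = 0.100

0.100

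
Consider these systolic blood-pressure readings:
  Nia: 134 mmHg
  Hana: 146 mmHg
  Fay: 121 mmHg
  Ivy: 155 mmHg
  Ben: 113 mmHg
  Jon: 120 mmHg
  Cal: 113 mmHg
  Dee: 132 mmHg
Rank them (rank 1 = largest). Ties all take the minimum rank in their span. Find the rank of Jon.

Sorted (descending): 155, 146, 134, 132, 121, 120, 113, 113
The 2 values of 113 occupy positions 7–8 → each gets rank 7.
Jon has value 120 mmHg → rank 6.

6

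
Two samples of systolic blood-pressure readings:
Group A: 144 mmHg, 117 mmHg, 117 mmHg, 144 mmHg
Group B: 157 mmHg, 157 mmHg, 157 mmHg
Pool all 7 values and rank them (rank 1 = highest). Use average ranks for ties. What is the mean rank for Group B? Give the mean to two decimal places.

Sorted (descending): 157, 157, 157, 144, 144, 117, 117
The 3 values of 157 occupy positions 1–3 → average rank 2.
The 2 values of 144 occupy positions 4–5 → average rank (4+5)/2 = 4.5.
The 2 values of 117 occupy positions 6–7 → average rank (6+7)/2 = 6.5.
Group B values → pooled ranks: 157→2, 157→2, 157→2
Mean rank = (2 + 2 + 2) / 3 = 2.00

2.00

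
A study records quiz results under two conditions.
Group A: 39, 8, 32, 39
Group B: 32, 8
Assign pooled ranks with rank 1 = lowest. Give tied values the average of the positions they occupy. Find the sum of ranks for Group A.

Sorted (ascending): 8, 8, 32, 32, 39, 39
The 2 values of 8 occupy positions 1–2 → average rank (1+2)/2 = 1.5.
The 2 values of 32 occupy positions 3–4 → average rank (3+4)/2 = 3.5.
The 2 values of 39 occupy positions 5–6 → average rank (5+6)/2 = 5.5.
Group A values → pooled ranks: 39→5.5, 8→1.5, 32→3.5, 39→5.5
Rank sum = 5.5 + 1.5 + 3.5 + 5.5 = 16

16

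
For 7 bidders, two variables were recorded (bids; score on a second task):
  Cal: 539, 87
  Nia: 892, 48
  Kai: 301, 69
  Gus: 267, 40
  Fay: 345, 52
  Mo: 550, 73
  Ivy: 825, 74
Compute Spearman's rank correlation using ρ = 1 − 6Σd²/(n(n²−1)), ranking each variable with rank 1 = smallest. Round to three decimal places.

0.321

Ranks of variable 1: 4, 7, 2, 1, 3, 5, 6
Ranks of variable 2: 7, 2, 4, 1, 3, 5, 6
d = r₁ − r₂: -3, 5, -2, 0, 0, 0, 0
d²: 9, 25, 4, 0, 0, 0, 0; Σd² = 38
ρ = 1 − 6·38/(7·48) = 1 − 228/336 = 0.321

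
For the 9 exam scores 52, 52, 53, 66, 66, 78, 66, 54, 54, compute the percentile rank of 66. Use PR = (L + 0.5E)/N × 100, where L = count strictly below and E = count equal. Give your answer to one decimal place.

N = 9.
Strictly below 66: 5. Equal to 66: 3.
PR = (5 + 0.5·3)/9 × 100 = 72.2

72.2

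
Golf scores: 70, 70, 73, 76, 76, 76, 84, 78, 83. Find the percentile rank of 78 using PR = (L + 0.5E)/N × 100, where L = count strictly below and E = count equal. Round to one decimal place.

72.2

N = 9.
Strictly below 78: 6. Equal to 78: 1.
PR = (6 + 0.5·1)/9 × 100 = 72.2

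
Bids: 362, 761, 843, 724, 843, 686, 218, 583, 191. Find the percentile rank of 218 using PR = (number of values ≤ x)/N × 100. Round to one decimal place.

N = 9.
Strictly below 218: 1. Equal to 218: 1.
PR = 2/9 × 100 = 22.2

22.2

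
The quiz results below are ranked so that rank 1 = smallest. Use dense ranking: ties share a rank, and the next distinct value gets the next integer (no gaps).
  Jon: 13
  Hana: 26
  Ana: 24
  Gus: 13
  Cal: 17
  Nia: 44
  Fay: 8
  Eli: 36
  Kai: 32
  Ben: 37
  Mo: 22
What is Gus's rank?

2

Sorted (ascending): 8, 13, 13, 17, 22, 24, 26, 32, 36, 37, 44
The 2 values of 13 share dense rank 2.
Remaining distinct values take the next consecutive integers.
Gus has value 13 → rank 2.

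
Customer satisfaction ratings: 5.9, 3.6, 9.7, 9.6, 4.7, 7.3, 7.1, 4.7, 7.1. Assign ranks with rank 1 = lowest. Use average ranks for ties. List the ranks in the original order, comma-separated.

Sorted (ascending): 3.6, 4.7, 4.7, 5.9, 7.1, 7.1, 7.3, 9.6, 9.7
The 2 values of 4.7 occupy positions 2–3 → average rank (2+3)/2 = 2.5.
The 2 values of 7.1 occupy positions 5–6 → average rank (5+6)/2 = 5.5.

4, 1, 9, 8, 2.5, 7, 5.5, 2.5, 5.5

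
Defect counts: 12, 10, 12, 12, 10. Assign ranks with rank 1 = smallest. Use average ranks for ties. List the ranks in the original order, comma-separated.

4, 1.5, 4, 4, 1.5

Sorted (ascending): 10, 10, 12, 12, 12
The 2 values of 10 occupy positions 1–2 → average rank (1+2)/2 = 1.5.
The 3 values of 12 occupy positions 3–5 → average rank 4.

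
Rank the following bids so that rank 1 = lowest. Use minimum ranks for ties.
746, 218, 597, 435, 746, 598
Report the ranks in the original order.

Sorted (ascending): 218, 435, 597, 598, 746, 746
The 2 values of 746 occupy positions 5–6 → each gets rank 5.

5, 1, 3, 2, 5, 4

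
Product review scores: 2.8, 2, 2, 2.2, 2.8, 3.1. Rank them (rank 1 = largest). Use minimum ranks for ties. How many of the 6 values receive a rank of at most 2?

3

Sorted (descending): 3.1, 2.8, 2.8, 2.2, 2, 2
The 2 values of 2.8 occupy positions 2–3 → each gets rank 2.
The 2 values of 2 occupy positions 5–6 → each gets rank 5.
Ranks ≤ 2: {1, 2, 2} → 3 values.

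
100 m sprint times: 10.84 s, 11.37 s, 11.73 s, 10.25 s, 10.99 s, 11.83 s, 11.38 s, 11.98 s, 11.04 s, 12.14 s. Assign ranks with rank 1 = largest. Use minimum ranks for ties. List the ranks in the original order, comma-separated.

Sorted (descending): 12.14, 11.98, 11.83, 11.73, 11.38, 11.37, 11.04, 10.99, 10.84, 10.25
No ties — each value takes its position as its rank.

9, 6, 4, 10, 8, 3, 5, 2, 7, 1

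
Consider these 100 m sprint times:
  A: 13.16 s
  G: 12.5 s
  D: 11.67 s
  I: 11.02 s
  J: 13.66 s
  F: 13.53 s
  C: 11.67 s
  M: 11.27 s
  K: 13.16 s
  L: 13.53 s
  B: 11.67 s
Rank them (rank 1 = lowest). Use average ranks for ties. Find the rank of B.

4

Sorted (ascending): 11.02, 11.27, 11.67, 11.67, 11.67, 12.5, 13.16, 13.16, 13.53, 13.53, 13.66
The 3 values of 11.67 occupy positions 3–5 → average rank 4.
The 2 values of 13.16 occupy positions 7–8 → average rank (7+8)/2 = 7.5.
The 2 values of 13.53 occupy positions 9–10 → average rank (9+10)/2 = 9.5.
B has value 11.67 s → rank 4.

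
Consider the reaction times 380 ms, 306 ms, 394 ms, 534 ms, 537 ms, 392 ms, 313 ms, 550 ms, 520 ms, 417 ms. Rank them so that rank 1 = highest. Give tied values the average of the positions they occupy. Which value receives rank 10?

Sorted (descending): 550, 537, 534, 520, 417, 394, 392, 380, 313, 306
No ties — each value takes its position as its rank.
Rank 10 → value 306.

306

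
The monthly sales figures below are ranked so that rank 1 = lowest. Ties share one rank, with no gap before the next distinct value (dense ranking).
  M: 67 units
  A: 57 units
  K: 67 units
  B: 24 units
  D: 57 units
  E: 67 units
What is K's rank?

Sorted (ascending): 24, 57, 57, 67, 67, 67
The 2 values of 57 share dense rank 2.
The 3 values of 67 share dense rank 3.
Remaining distinct values take the next consecutive integers.
K has value 67 units → rank 3.

3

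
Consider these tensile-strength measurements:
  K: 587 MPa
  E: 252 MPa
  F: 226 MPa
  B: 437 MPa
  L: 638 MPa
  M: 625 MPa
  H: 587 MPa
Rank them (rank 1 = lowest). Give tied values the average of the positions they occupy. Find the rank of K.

Sorted (ascending): 226, 252, 437, 587, 587, 625, 638
The 2 values of 587 occupy positions 4–5 → average rank (4+5)/2 = 4.5.
K has value 587 MPa → rank 4.5.

4.5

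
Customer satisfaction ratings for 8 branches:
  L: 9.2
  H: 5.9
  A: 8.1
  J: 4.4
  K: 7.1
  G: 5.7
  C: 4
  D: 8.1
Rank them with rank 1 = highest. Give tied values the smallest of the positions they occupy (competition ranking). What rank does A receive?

2

Sorted (descending): 9.2, 8.1, 8.1, 7.1, 5.9, 5.7, 4.4, 4
The 2 values of 8.1 occupy positions 2–3 → each gets rank 2.
A has value 8.1 → rank 2.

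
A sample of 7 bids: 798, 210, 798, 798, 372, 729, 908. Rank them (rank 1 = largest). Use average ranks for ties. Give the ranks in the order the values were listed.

3, 7, 3, 3, 6, 5, 1

Sorted (descending): 908, 798, 798, 798, 729, 372, 210
The 3 values of 798 occupy positions 2–4 → average rank 3.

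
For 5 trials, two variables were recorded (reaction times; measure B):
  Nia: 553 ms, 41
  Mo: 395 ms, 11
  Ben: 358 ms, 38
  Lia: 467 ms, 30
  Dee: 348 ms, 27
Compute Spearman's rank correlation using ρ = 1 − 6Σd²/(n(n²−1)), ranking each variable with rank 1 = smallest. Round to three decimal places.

Ranks of variable 1: 5, 3, 2, 4, 1
Ranks of variable 2: 5, 1, 4, 3, 2
d = r₁ − r₂: 0, 2, -2, 1, -1
d²: 0, 4, 4, 1, 1; Σd² = 10
ρ = 1 − 6·10/(5·24) = 1 − 60/120 = 0.500

0.500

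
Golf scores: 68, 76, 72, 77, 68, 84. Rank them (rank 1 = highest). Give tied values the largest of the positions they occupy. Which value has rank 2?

77

Sorted (descending): 84, 77, 76, 72, 68, 68
The 2 values of 68 occupy positions 5–6 → each gets rank 6.
Rank 2 → value 77.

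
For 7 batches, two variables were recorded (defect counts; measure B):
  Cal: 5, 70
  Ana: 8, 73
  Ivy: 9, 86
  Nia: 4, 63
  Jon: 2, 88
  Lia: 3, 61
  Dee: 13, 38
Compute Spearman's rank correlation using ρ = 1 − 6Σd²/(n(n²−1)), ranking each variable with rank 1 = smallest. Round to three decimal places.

-0.286

Ranks of variable 1: 4, 5, 6, 3, 1, 2, 7
Ranks of variable 2: 4, 5, 6, 3, 7, 2, 1
d = r₁ − r₂: 0, 0, 0, 0, -6, 0, 6
d²: 0, 0, 0, 0, 36, 0, 36; Σd² = 72
ρ = 1 − 6·72/(7·48) = 1 − 432/336 = -0.286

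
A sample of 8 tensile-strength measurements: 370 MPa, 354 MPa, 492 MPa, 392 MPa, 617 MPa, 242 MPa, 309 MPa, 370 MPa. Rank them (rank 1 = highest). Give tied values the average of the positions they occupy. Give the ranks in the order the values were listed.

4.5, 6, 2, 3, 1, 8, 7, 4.5

Sorted (descending): 617, 492, 392, 370, 370, 354, 309, 242
The 2 values of 370 occupy positions 4–5 → average rank (4+5)/2 = 4.5.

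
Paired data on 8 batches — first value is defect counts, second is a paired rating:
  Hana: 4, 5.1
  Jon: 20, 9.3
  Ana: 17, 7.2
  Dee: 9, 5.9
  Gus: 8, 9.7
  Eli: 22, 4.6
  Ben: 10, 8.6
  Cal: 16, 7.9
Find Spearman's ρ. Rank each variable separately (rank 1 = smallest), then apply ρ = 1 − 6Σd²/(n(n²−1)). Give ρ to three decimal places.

-0.119

Ranks of variable 1: 1, 7, 6, 3, 2, 8, 4, 5
Ranks of variable 2: 2, 7, 4, 3, 8, 1, 6, 5
d = r₁ − r₂: -1, 0, 2, 0, -6, 7, -2, 0
d²: 1, 0, 4, 0, 36, 49, 4, 0; Σd² = 94
ρ = 1 − 6·94/(8·63) = 1 − 564/504 = -0.119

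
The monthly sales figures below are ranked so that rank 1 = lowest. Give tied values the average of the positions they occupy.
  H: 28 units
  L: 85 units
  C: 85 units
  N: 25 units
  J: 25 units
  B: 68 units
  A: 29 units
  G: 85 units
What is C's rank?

7

Sorted (ascending): 25, 25, 28, 29, 68, 85, 85, 85
The 2 values of 25 occupy positions 1–2 → average rank (1+2)/2 = 1.5.
The 3 values of 85 occupy positions 6–8 → average rank 7.
C has value 85 units → rank 7.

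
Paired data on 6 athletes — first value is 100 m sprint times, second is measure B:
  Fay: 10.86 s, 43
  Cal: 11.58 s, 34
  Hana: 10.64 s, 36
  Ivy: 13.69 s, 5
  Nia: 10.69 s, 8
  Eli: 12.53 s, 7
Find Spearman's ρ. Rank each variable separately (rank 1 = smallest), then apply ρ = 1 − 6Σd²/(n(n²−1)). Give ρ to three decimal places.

-0.714

Ranks of variable 1: 3, 4, 1, 6, 2, 5
Ranks of variable 2: 6, 4, 5, 1, 3, 2
d = r₁ − r₂: -3, 0, -4, 5, -1, 3
d²: 9, 0, 16, 25, 1, 9; Σd² = 60
ρ = 1 − 6·60/(6·35) = 1 − 360/210 = -0.714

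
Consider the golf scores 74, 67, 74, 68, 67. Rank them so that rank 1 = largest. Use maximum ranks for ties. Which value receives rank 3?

Sorted (descending): 74, 74, 68, 67, 67
The 2 values of 74 occupy positions 1–2 → each gets rank 2.
The 2 values of 67 occupy positions 4–5 → each gets rank 5.
Rank 3 → value 68.

68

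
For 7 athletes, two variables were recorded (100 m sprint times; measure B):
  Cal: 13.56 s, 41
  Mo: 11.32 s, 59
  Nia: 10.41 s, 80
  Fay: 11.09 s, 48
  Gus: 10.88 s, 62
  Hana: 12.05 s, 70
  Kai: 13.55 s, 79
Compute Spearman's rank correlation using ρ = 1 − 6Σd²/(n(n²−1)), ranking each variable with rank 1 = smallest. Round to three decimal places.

Ranks of variable 1: 7, 4, 1, 3, 2, 5, 6
Ranks of variable 2: 1, 3, 7, 2, 4, 5, 6
d = r₁ − r₂: 6, 1, -6, 1, -2, 0, 0
d²: 36, 1, 36, 1, 4, 0, 0; Σd² = 78
ρ = 1 − 6·78/(7·48) = 1 − 468/336 = -0.393

-0.393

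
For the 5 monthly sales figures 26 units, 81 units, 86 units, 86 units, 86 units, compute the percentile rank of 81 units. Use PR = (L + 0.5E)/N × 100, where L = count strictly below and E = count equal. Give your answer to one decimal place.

N = 5.
Strictly below 81: 1. Equal to 81: 1.
PR = (1 + 0.5·1)/5 × 100 = 30.0

30.0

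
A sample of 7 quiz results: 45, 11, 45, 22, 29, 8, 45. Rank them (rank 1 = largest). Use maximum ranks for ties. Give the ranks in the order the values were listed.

3, 6, 3, 5, 4, 7, 3

Sorted (descending): 45, 45, 45, 29, 22, 11, 8
The 3 values of 45 occupy positions 1–3 → each gets rank 3.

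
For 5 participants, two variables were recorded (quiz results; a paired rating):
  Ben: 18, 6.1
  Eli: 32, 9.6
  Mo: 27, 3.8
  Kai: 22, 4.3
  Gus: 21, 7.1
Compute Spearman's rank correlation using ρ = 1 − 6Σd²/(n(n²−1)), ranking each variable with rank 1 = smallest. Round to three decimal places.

Ranks of variable 1: 1, 5, 4, 3, 2
Ranks of variable 2: 3, 5, 1, 2, 4
d = r₁ − r₂: -2, 0, 3, 1, -2
d²: 4, 0, 9, 1, 4; Σd² = 18
ρ = 1 − 6·18/(5·24) = 1 − 108/120 = 0.100

0.100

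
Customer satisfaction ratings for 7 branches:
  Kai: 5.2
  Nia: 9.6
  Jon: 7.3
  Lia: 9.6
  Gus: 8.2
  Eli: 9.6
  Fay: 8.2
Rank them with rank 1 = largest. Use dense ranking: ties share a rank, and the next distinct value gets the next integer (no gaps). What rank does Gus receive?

2

Sorted (descending): 9.6, 9.6, 9.6, 8.2, 8.2, 7.3, 5.2
The 3 values of 9.6 share dense rank 1.
The 2 values of 8.2 share dense rank 2.
Remaining distinct values take the next consecutive integers.
Gus has value 8.2 → rank 2.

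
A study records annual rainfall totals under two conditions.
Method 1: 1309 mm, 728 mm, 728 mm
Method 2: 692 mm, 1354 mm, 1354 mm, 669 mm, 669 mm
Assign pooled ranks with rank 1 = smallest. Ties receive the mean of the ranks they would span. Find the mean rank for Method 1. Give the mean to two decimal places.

Sorted (ascending): 669, 669, 692, 728, 728, 1309, 1354, 1354
The 2 values of 669 occupy positions 1–2 → average rank (1+2)/2 = 1.5.
The 2 values of 728 occupy positions 4–5 → average rank (4+5)/2 = 4.5.
The 2 values of 1354 occupy positions 7–8 → average rank (7+8)/2 = 7.5.
Method 1 values → pooled ranks: 1309→6, 728→4.5, 728→4.5
Mean rank = (6 + 4.5 + 4.5) / 3 = 5.00

5.00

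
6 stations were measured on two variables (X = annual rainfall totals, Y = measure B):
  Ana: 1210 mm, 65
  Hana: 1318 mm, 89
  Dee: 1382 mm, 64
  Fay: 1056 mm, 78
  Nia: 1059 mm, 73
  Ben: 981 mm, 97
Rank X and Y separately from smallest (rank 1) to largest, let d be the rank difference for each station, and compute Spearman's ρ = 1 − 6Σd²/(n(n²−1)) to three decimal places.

Ranks of variable 1: 4, 5, 6, 2, 3, 1
Ranks of variable 2: 2, 5, 1, 4, 3, 6
d = r₁ − r₂: 2, 0, 5, -2, 0, -5
d²: 4, 0, 25, 4, 0, 25; Σd² = 58
ρ = 1 − 6·58/(6·35) = 1 − 348/210 = -0.657

-0.657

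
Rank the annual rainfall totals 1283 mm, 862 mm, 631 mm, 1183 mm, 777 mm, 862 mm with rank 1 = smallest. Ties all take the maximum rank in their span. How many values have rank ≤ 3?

Sorted (ascending): 631, 777, 862, 862, 1183, 1283
The 2 values of 862 occupy positions 3–4 → each gets rank 4.
Ranks ≤ 3: {1, 2} → 2 values.

2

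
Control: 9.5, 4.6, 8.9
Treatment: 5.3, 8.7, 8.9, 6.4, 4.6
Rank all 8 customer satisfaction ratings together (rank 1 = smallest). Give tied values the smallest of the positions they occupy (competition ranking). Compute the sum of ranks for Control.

Sorted (ascending): 4.6, 4.6, 5.3, 6.4, 8.7, 8.9, 8.9, 9.5
The 2 values of 4.6 occupy positions 1–2 → each gets rank 1.
The 2 values of 8.9 occupy positions 6–7 → each gets rank 6.
Control values → pooled ranks: 9.5→8, 4.6→1, 8.9→6
Rank sum = 8 + 1 + 6 = 15

15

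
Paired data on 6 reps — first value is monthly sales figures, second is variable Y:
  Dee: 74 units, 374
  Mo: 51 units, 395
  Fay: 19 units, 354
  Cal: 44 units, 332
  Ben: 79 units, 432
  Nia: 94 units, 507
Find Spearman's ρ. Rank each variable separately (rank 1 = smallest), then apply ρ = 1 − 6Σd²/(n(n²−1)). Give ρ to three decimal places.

0.886

Ranks of variable 1: 4, 3, 1, 2, 5, 6
Ranks of variable 2: 3, 4, 2, 1, 5, 6
d = r₁ − r₂: 1, -1, -1, 1, 0, 0
d²: 1, 1, 1, 1, 0, 0; Σd² = 4
ρ = 1 − 6·4/(6·35) = 1 − 24/210 = 0.886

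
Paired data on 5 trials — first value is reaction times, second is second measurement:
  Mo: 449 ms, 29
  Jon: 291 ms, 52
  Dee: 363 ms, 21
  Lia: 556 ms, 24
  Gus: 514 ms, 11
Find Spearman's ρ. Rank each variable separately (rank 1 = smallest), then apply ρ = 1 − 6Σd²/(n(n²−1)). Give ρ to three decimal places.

-0.500

Ranks of variable 1: 3, 1, 2, 5, 4
Ranks of variable 2: 4, 5, 2, 3, 1
d = r₁ − r₂: -1, -4, 0, 2, 3
d²: 1, 16, 0, 4, 9; Σd² = 30
ρ = 1 − 6·30/(5·24) = 1 − 180/120 = -0.500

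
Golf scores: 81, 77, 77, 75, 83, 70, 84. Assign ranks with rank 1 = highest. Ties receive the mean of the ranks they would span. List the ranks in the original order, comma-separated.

3, 4.5, 4.5, 6, 2, 7, 1

Sorted (descending): 84, 83, 81, 77, 77, 75, 70
The 2 values of 77 occupy positions 4–5 → average rank (4+5)/2 = 4.5.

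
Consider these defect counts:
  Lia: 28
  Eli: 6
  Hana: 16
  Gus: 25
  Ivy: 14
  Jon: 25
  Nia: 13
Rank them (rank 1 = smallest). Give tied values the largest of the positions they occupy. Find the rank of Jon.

6

Sorted (ascending): 6, 13, 14, 16, 25, 25, 28
The 2 values of 25 occupy positions 5–6 → each gets rank 6.
Jon has value 25 → rank 6.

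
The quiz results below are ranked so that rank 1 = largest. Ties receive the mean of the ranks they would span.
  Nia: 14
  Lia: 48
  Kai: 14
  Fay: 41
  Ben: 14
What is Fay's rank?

2

Sorted (descending): 48, 41, 14, 14, 14
The 3 values of 14 occupy positions 3–5 → average rank 4.
Fay has value 41 → rank 2.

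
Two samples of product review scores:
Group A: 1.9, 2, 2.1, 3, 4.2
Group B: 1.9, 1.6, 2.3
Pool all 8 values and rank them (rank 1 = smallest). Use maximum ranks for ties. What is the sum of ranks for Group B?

Sorted (ascending): 1.6, 1.9, 1.9, 2, 2.1, 2.3, 3, 4.2
The 2 values of 1.9 occupy positions 2–3 → each gets rank 3.
Group B values → pooled ranks: 1.9→3, 1.6→1, 2.3→6
Rank sum = 3 + 1 + 6 = 10

10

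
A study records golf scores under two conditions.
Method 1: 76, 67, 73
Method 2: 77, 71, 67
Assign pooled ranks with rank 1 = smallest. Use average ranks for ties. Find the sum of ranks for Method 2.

Sorted (ascending): 67, 67, 71, 73, 76, 77
The 2 values of 67 occupy positions 1–2 → average rank (1+2)/2 = 1.5.
Method 2 values → pooled ranks: 77→6, 71→3, 67→1.5
Rank sum = 6 + 3 + 1.5 = 10.5

10.5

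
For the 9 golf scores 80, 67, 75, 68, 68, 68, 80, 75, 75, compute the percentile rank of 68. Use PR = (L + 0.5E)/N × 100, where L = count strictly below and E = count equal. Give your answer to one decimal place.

N = 9.
Strictly below 68: 1. Equal to 68: 3.
PR = (1 + 0.5·3)/9 × 100 = 27.8

27.8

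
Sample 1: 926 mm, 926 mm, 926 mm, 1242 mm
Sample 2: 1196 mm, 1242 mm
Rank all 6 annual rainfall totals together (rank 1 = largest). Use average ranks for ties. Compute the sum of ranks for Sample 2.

Sorted (descending): 1242, 1242, 1196, 926, 926, 926
The 2 values of 1242 occupy positions 1–2 → average rank (1+2)/2 = 1.5.
The 3 values of 926 occupy positions 4–6 → average rank 5.
Sample 2 values → pooled ranks: 1196→3, 1242→1.5
Rank sum = 3 + 1.5 = 4.5

4.5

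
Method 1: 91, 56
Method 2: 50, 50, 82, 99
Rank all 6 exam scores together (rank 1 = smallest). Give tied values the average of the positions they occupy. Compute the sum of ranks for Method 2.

13

Sorted (ascending): 50, 50, 56, 82, 91, 99
The 2 values of 50 occupy positions 1–2 → average rank (1+2)/2 = 1.5.
Method 2 values → pooled ranks: 50→1.5, 50→1.5, 82→4, 99→6
Rank sum = 1.5 + 1.5 + 4 + 6 = 13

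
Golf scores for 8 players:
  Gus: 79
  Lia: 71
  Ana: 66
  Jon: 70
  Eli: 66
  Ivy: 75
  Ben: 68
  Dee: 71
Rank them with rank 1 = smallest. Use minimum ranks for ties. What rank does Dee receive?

Sorted (ascending): 66, 66, 68, 70, 71, 71, 75, 79
The 2 values of 66 occupy positions 1–2 → each gets rank 1.
The 2 values of 71 occupy positions 5–6 → each gets rank 5.
Dee has value 71 → rank 5.

5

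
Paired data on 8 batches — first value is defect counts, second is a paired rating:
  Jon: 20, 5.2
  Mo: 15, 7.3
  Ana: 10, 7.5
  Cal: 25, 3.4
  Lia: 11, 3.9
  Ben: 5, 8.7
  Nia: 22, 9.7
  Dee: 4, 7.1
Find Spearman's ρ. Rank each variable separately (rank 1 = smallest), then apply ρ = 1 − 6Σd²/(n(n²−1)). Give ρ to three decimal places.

-0.262

Ranks of variable 1: 6, 5, 3, 8, 4, 2, 7, 1
Ranks of variable 2: 3, 5, 6, 1, 2, 7, 8, 4
d = r₁ − r₂: 3, 0, -3, 7, 2, -5, -1, -3
d²: 9, 0, 9, 49, 4, 25, 1, 9; Σd² = 106
ρ = 1 − 6·106/(8·63) = 1 − 636/504 = -0.262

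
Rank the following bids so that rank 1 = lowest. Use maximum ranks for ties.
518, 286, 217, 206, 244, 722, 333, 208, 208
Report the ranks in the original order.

8, 6, 4, 1, 5, 9, 7, 3, 3

Sorted (ascending): 206, 208, 208, 217, 244, 286, 333, 518, 722
The 2 values of 208 occupy positions 2–3 → each gets rank 3.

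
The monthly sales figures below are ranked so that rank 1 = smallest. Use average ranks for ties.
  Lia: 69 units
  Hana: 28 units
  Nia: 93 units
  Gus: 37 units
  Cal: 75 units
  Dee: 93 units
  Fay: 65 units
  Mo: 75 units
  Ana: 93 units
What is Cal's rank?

5.5

Sorted (ascending): 28, 37, 65, 69, 75, 75, 93, 93, 93
The 2 values of 75 occupy positions 5–6 → average rank (5+6)/2 = 5.5.
The 3 values of 93 occupy positions 7–9 → average rank 8.
Cal has value 75 units → rank 5.5.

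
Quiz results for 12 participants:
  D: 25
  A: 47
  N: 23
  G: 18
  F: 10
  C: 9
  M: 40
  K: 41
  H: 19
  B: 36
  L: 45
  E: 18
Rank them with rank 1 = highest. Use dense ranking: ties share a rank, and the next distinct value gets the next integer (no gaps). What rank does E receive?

Sorted (descending): 47, 45, 41, 40, 36, 25, 23, 19, 18, 18, 10, 9
The 2 values of 18 share dense rank 9.
Remaining distinct values take the next consecutive integers.
E has value 18 → rank 9.

9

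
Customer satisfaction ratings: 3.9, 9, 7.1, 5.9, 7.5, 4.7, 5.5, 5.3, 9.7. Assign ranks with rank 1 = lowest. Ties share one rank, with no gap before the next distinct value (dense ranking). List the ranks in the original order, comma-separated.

Sorted (ascending): 3.9, 4.7, 5.3, 5.5, 5.9, 7.1, 7.5, 9, 9.7
No ties — each value takes its position as its rank.

1, 8, 6, 5, 7, 2, 4, 3, 9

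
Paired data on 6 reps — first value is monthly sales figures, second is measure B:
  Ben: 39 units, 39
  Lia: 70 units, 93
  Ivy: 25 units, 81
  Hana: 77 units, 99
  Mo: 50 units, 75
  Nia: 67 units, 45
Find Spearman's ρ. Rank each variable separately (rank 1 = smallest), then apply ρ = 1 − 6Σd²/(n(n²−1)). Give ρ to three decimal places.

0.600

Ranks of variable 1: 2, 5, 1, 6, 3, 4
Ranks of variable 2: 1, 5, 4, 6, 3, 2
d = r₁ − r₂: 1, 0, -3, 0, 0, 2
d²: 1, 0, 9, 0, 0, 4; Σd² = 14
ρ = 1 − 6·14/(6·35) = 1 − 84/210 = 0.600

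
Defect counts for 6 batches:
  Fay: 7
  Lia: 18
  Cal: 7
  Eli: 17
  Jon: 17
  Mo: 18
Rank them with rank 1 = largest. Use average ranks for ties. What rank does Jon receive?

3.5

Sorted (descending): 18, 18, 17, 17, 7, 7
The 2 values of 18 occupy positions 1–2 → average rank (1+2)/2 = 1.5.
The 2 values of 17 occupy positions 3–4 → average rank (3+4)/2 = 3.5.
The 2 values of 7 occupy positions 5–6 → average rank (5+6)/2 = 5.5.
Jon has value 17 → rank 3.5.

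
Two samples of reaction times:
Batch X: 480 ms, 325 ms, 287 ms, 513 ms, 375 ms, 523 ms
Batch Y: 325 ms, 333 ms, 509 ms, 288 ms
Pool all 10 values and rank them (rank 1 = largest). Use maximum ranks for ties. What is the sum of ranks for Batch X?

30

Sorted (descending): 523, 513, 509, 480, 375, 333, 325, 325, 288, 287
The 2 values of 325 occupy positions 7–8 → each gets rank 8.
Batch X values → pooled ranks: 480→4, 325→8, 287→10, 513→2, 375→5, 523→1
Rank sum = 4 + 8 + 10 + 2 + 5 + 1 = 30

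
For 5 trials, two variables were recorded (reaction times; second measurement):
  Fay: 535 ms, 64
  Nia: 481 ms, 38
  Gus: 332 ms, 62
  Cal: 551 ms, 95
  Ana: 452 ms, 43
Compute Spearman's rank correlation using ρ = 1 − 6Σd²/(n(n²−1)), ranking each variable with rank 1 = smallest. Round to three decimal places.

0.600

Ranks of variable 1: 4, 3, 1, 5, 2
Ranks of variable 2: 4, 1, 3, 5, 2
d = r₁ − r₂: 0, 2, -2, 0, 0
d²: 0, 4, 4, 0, 0; Σd² = 8
ρ = 1 − 6·8/(5·24) = 1 − 48/120 = 0.600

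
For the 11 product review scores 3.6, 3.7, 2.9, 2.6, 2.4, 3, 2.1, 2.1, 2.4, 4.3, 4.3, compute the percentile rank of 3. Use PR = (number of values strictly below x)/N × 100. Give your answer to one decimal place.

54.5

N = 11.
Strictly below 3: 6. Equal to 3: 1.
PR = 6/11 × 100 = 54.5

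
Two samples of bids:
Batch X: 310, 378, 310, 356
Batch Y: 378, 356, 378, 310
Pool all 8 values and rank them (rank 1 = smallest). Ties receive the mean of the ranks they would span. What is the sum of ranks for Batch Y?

Sorted (ascending): 310, 310, 310, 356, 356, 378, 378, 378
The 3 values of 310 occupy positions 1–3 → average rank 2.
The 2 values of 356 occupy positions 4–5 → average rank (4+5)/2 = 4.5.
The 3 values of 378 occupy positions 6–8 → average rank 7.
Batch Y values → pooled ranks: 378→7, 356→4.5, 378→7, 310→2
Rank sum = 7 + 4.5 + 7 + 2 = 20.5

20.5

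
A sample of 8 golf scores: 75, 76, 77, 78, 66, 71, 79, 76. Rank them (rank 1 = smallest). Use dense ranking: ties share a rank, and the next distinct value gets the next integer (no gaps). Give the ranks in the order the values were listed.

Sorted (ascending): 66, 71, 75, 76, 76, 77, 78, 79
The 2 values of 76 share dense rank 4.
Remaining distinct values take the next consecutive integers.

3, 4, 5, 6, 1, 2, 7, 4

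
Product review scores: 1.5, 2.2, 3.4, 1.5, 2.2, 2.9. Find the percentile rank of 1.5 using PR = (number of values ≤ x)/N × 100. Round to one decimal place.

N = 6.
Strictly below 1.5: 0. Equal to 1.5: 2.
PR = 2/6 × 100 = 33.3

33.3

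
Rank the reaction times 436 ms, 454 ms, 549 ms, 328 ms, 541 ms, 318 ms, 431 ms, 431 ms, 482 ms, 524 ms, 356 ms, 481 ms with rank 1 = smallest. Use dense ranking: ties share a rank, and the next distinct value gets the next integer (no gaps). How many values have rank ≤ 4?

5

Sorted (ascending): 318, 328, 356, 431, 431, 436, 454, 481, 482, 524, 541, 549
The 2 values of 431 share dense rank 4.
Remaining distinct values take the next consecutive integers.
Ranks ≤ 4: {1, 2, 3, 4, 4} → 5 values.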